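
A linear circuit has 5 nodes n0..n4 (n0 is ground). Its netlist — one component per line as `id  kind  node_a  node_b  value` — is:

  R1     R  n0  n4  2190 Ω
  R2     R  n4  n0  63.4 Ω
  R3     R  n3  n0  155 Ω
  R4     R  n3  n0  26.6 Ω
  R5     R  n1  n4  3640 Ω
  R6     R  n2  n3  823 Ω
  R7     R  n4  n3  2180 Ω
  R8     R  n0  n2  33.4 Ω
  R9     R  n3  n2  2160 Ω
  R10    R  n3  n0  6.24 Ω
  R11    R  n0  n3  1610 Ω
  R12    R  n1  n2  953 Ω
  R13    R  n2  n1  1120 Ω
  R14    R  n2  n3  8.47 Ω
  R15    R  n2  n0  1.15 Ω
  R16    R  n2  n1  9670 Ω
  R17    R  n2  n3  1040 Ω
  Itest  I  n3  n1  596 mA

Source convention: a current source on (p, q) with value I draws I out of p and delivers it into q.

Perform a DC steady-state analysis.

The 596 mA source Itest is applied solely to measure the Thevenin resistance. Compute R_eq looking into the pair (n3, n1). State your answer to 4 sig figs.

R_eq = 435.1 Ω

Apply KCL at each of the 4 non-ground nodes and solve the resulting linear system.
Node n1: branches {R5, R12, R13, R16, Itest} → V_1 = 257.6
Node n2: branches {R6, R8, R9, R12, R13, R14, R15, R16, R17} → V_2 = 0.3141
Node n3: branches {R3, R4, R6, R7, R9, R10, R11, R14, R17, Itest} → V_3 = -1.706
Node n4: branches {R1, R2, R5, R7} → V_4 = 4.126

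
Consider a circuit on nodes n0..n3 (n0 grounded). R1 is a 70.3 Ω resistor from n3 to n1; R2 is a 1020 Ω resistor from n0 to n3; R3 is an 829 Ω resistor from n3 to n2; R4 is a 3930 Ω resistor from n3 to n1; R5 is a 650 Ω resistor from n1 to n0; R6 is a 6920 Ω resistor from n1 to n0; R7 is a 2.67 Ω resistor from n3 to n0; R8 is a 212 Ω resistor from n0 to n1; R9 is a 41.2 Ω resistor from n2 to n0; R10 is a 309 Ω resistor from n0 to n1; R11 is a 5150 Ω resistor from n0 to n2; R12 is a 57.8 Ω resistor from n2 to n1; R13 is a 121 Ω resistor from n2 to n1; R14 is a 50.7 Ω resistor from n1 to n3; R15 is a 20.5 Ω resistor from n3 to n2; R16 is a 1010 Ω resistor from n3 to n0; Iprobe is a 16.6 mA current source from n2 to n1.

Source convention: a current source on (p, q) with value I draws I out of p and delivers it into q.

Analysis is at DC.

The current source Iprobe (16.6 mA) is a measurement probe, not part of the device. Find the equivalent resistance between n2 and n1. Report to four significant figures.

R_eq = 18.82 Ω

Apply KCL at each of the 3 non-ground nodes and solve the resulting linear system.
Node n1: branches {R1, R4, R5, R6, R8, R10, R12, R13, R14, Iprobe} → V_1 = 0.1983
Node n2: branches {R3, R9, R11, R12, R13, R15, Iprobe} → V_2 = -0.1141
Node n3: branches {R1, R2, R3, R4, R7, R14, R15, R16} → V_3 = 0.002340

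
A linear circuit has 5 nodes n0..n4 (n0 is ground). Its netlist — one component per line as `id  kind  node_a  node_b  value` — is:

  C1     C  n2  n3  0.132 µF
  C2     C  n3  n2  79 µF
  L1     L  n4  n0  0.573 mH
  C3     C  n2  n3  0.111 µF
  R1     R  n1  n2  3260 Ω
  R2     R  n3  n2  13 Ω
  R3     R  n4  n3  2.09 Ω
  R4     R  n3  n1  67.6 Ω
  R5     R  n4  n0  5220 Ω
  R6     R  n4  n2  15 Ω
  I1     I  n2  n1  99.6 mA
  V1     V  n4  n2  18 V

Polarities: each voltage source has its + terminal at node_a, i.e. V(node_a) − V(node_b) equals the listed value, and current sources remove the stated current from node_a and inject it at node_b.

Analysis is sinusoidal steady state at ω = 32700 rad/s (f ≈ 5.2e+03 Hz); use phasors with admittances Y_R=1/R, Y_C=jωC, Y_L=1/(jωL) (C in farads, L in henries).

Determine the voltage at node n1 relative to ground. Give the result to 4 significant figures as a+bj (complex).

-10.73-3.148j V

Apply KCL at each of the 4 non-ground nodes and solve the resulting linear system.
Node n1: branches {R1, R4, I1} → V_1 = -10.73-3.148j
Node n2: branches {C1, C2, C3, R1, R2, R6, I1, V1} → V_2 = -18.00+0.000j
Node n3: branches {C1, C2, C3, R2, R3, R4} → V_3 = -17.31-3.214j
Node n4: branches {L1, R3, R5, R6, V1} → V_4 = 0.000+0.000j
Source currents: i(V1)=-9.483-1.538j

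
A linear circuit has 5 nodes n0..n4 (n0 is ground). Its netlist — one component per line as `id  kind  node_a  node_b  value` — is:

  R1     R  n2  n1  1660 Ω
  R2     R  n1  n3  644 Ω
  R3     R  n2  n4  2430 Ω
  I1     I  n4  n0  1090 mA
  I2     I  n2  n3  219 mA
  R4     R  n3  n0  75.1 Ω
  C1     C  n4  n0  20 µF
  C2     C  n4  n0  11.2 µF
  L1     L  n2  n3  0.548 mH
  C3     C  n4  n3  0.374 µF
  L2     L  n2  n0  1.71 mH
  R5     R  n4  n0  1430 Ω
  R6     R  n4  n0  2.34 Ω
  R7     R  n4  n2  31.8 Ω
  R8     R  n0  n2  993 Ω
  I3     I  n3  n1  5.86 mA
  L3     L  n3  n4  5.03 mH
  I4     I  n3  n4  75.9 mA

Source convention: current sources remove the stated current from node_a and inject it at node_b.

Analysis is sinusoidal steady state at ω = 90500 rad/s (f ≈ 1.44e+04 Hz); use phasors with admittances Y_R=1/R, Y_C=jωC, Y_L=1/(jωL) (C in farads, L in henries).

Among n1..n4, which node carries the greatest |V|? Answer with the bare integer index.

MNA unknowns: 4 node voltages V₁..V_4
R1: Y=0.0006024+0.000j on G[2,1]
R2: Y=0.001553+0.000j on G[1,3]
R3: Y=0.0004115+0.000j on G[2,4]
I1: z[4]−=1.09, z[0]+=1.09
I2: z[2]−=0.219, z[3]+=0.219
R4: Y=0.01332+0.000j on G[3,0]
C1: Y=0.000+1.810j on G[4,0]
C2: Y=0.000+1.014j on G[4,0]
L1: Y=0.000-0.02016j on G[2,3]
C3: Y=0.000+0.03385j on G[4,3]
L2: Y=0.000-0.006462j on G[2,0]
R5: Y=0.0006993+0.000j on G[4,0]
R6: Y=0.4274+0.000j on G[4,0]
R7: Y=0.03145+0.000j on G[4,2]
R8: Y=0.001007+0.000j on G[0,2]
I3: z[3]−=0.00586, z[1]+=0.00586
L3: Y=0.000-0.002197j on G[3,4]
I4: z[3]−=0.0759, z[4]+=0.0759
solve → V1=4.659-0.6766j, V2=-2.808-4.159j, V3=3.781+0.6745j, V4=-0.06623+0.3833j

2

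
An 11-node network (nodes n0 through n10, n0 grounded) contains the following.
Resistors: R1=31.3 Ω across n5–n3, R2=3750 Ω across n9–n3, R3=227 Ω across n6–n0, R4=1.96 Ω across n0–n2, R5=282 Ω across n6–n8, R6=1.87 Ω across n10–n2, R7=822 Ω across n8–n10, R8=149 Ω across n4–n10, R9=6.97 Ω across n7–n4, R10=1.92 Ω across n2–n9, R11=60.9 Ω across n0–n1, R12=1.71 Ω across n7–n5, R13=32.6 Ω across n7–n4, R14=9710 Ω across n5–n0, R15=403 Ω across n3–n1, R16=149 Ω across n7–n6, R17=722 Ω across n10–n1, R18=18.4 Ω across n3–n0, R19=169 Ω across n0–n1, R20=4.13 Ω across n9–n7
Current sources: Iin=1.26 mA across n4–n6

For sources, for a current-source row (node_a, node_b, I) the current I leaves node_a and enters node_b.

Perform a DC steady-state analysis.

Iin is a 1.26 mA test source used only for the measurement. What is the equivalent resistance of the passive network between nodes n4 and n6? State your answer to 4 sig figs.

Element admittances at DC:
  Y(R1) = 0.03195 S between n5,n3
  Y(R2) = 0.0002667 S between n9,n3
  Y(R3) = 0.004405 S between n6,n0
  Y(R4) = 0.5102 S between n0,n2
  Y(R5) = 0.003546 S between n6,n8
  Y(R6) = 0.5348 S between n10,n2
  Y(R7) = 0.001217 S between n8,n10
  Y(R8) = 0.006711 S between n4,n10
  Y(R9) = 0.1435 S between n7,n4
  Y(R10) = 0.5208 S between n2,n9
  Y(R11) = 0.01642 S between n0,n1
  Y(R12) = 0.5848 S between n7,n5
  Y(R13) = 0.03067 S between n7,n4
  Y(R14) = 0.0001030 S between n5,n0
  Y(R15) = 0.002481 S between n3,n1
  Y(R16) = 0.006711 S between n7,n6
  Y(R17) = 0.001385 S between n10,n1
  Y(R18) = 0.05435 S between n3,n0
  Y(R19) = 0.005917 S between n0,n1
  Y(R20) = 0.2421 S between n9,n7
  Iin: injects 0.00126 A into n6 (from n4)
Assemble and solve the 10×10 MNA system:
  V(n1)=-0.0001459  V(n2)=-0.0007591  V(n3)=-0.001150  V(n4)=-0.01016  V(n5)=-0.003180  V(n6)=0.1029  V(n7)=-0.003291  V(n8)=0.07645  V(n9)=-0.001562  V(n10)=-0.0007009

R_eq = 89.74 Ω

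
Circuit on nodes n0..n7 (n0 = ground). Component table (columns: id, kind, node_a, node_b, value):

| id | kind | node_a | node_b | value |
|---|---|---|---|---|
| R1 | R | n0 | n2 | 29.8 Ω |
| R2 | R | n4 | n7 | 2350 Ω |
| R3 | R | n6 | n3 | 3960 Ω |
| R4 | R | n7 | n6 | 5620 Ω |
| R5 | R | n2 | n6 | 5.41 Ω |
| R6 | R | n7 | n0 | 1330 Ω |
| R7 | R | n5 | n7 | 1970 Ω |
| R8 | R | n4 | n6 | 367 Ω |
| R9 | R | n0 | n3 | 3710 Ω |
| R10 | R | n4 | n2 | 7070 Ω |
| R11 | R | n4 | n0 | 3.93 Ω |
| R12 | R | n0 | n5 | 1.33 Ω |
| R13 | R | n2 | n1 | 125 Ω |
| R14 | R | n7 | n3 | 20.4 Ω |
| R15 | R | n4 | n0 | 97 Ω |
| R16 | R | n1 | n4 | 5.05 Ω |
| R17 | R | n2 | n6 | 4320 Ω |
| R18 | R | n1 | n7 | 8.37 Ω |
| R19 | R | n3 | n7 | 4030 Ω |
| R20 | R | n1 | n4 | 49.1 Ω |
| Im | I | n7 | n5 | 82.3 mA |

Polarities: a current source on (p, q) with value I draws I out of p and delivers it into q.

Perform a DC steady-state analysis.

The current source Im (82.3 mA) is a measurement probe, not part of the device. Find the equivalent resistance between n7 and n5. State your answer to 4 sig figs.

R_eq = 17.05 Ω

MNA unknowns: 7 node voltages V₁..V_7
R1: Y=0.03356 on G[0,2]
R2: Y=0.0004255 on G[4,7]
R3: Y=0.0002525 on G[6,3]
R4: Y=0.0001779 on G[7,6]
R5: Y=0.1848 on G[2,6]
R6: Y=0.0007519 on G[7,0]
R7: Y=0.0005076 on G[5,7]
R8: Y=0.002725 on G[4,6]
R9: Y=0.0002695 on G[0,3]
R10: Y=0.0001414 on G[4,2]
R11: Y=0.2545 on G[4,0]
R12: Y=0.7519 on G[0,5]
R13: Y=0.008000 on G[2,1]
R14: Y=0.04902 on G[7,3]
R15: Y=0.01031 on G[4,0]
R16: Y=0.1980 on G[1,4]
R17: Y=0.0002315 on G[2,6]
R18: Y=0.1195 on G[1,7]
R19: Y=0.0002481 on G[3,7]
R20: Y=0.02037 on G[1,4]
Im: z[7]−=0.0823, z[5]+=0.0823
solve → V1=-0.6306, V2=-0.1427, V3=-1.282, V4=-0.2851, V5=0.1085, V6=-0.1474, V7=-1.295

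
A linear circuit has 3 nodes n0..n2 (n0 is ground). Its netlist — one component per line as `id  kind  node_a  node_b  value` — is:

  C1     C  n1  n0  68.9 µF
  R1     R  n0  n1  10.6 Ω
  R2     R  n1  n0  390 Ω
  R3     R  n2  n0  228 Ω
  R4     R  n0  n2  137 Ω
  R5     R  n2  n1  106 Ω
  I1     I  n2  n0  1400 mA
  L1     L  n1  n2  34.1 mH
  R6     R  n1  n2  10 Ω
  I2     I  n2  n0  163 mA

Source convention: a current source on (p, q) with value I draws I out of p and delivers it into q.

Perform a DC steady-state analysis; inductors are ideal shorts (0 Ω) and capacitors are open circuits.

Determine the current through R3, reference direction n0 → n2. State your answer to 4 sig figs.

0.06313 A

Apply KCL at each of the 2 non-ground nodes and solve the resulting linear system.
Node n1: branches {C1, R1, R2, R5, L1, R6} → V_1 = -14.39
Node n2: branches {R3, R4, R5, I1, L1, R6, I2} → V_2 = -14.39
Source currents: i(L1)=1.395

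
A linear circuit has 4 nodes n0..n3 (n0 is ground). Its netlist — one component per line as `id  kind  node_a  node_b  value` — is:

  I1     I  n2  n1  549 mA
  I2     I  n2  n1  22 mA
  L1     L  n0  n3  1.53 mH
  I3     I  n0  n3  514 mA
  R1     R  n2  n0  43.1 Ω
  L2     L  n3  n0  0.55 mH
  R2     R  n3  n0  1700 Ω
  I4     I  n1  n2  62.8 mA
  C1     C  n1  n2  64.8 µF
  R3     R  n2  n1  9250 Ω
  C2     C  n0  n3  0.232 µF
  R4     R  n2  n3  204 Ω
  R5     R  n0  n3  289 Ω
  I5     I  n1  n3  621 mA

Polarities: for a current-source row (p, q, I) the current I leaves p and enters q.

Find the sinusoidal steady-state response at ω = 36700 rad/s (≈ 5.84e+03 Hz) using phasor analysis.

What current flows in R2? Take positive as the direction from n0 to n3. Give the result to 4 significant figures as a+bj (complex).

MNA unknowns: 3 node voltages V₁..V_3
I1: z[2]−=0.549, z[1]+=0.549
I2: z[2]−=0.022, z[1]+=0.022
L1: Y=0.000-0.01781j on G[0,3]
I3: z[0]−=0.514, z[3]+=0.514
R1: Y=0.02320+0.000j on G[2,0]
L2: Y=0.000-0.04954j on G[3,0]
R2: Y=0.0005882+0.000j on G[3,0]
I4: z[1]−=0.0628, z[2]+=0.0628
C1: Y=0.000+2.378j on G[1,2]
R3: Y=0.0001081+0.000j on G[2,1]
C2: Y=0.000+0.008514j on G[0,3]
R4: Y=0.004902+0.000j on G[2,3]
R5: Y=0.003460+0.000j on G[0,3]
I5: z[1]−=0.621, z[3]+=0.621
solve → V1=-21.69+3.035j, V2=-21.69+2.987j, V3=2.356+17.13j

-0.001386-0.01007j A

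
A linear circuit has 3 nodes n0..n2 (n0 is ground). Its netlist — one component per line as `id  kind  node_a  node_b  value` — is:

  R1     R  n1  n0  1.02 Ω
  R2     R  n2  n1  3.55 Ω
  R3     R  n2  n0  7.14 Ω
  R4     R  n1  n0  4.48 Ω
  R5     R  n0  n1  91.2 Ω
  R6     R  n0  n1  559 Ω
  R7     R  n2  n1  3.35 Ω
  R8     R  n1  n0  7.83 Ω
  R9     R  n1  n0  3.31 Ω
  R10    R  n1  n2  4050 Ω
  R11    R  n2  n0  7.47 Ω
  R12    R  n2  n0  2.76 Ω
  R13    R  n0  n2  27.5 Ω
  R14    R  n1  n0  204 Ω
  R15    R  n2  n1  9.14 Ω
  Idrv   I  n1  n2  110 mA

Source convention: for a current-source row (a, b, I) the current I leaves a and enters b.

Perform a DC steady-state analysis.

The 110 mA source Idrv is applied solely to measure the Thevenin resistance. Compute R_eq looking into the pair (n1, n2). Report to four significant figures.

R_eq = 0.8563 Ω

Element admittances at DC:
  Y(R1) = 0.9804 S between n1,n0
  Y(R2) = 0.2817 S between n2,n1
  Y(R3) = 0.1401 S between n2,n0
  Y(R4) = 0.2232 S between n1,n0
  Y(R5) = 0.01096 S between n0,n1
  Y(R6) = 0.001789 S between n0,n1
  Y(R7) = 0.2985 S between n2,n1
  Y(R8) = 0.1277 S between n1,n0
  Y(R9) = 0.3021 S between n1,n0
  Y(R10) = 0.0002469 S between n1,n2
  Y(R11) = 0.1339 S between n2,n0
  Y(R12) = 0.3623 S between n2,n0
  Y(R13) = 0.03636 S between n0,n2
  Y(R14) = 0.004902 S between n1,n0
  Y(R15) = 0.1094 S between n2,n1
  Idrv: injects 0.11 A into n2 (from n1)
Assemble and solve the 2×2 MNA system:
  V(n1)=-0.02727  V(n2)=0.06693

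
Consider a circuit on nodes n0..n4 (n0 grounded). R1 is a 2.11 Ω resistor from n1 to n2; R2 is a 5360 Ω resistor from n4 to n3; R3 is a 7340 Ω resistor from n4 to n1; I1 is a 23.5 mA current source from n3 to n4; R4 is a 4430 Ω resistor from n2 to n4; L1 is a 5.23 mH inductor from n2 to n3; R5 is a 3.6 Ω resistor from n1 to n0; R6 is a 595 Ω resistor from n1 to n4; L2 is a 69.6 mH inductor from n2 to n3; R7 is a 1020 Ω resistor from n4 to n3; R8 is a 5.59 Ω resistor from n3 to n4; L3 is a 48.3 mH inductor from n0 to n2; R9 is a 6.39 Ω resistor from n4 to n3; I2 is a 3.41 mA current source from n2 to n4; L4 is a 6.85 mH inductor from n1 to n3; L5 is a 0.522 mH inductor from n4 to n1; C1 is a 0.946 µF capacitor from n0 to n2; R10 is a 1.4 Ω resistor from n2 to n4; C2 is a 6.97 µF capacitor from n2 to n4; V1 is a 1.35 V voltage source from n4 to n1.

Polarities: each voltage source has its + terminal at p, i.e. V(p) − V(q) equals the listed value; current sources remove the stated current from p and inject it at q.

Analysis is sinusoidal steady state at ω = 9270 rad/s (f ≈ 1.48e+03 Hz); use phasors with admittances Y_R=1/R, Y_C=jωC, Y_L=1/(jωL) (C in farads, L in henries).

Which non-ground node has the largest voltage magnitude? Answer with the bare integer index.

4

Apply KCL at each of the 4 non-ground nodes and solve the resulting linear system.
Node n1: branches {R1, R3, R5, R6, L4, L5, V1} → V_1 = -6.644e-05-0.01908j
Node n2: branches {R1, R4, L1, L2, L3, I2, C1, R10, C2} → V_2 = 0.8109-0.002824j
Node n3: branches {R2, I1, L1, L2, R7, R8, R9, L4} → V_3 = 1.271+0.07072j
Node n4: branches {R2, R3, I1, R4, R6, R7, R8, R9, I2, L5, R10, C2, V1} → V_4 = 1.350-0.01908j
Source currents: i(V1)=-0.3883+0.2860j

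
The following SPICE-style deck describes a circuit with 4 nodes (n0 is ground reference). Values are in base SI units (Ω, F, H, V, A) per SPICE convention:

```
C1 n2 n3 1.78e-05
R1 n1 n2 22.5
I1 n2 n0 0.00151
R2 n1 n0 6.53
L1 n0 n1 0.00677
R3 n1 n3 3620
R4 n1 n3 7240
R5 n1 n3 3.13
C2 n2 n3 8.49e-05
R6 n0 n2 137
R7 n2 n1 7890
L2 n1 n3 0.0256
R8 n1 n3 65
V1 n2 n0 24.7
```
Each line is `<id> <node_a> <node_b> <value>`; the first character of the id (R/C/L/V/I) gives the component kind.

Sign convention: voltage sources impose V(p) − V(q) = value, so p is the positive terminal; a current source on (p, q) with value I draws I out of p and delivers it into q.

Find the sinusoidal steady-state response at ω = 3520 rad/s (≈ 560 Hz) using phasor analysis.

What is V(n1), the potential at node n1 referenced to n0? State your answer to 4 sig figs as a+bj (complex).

16.59+5.337j V

MNA unknowns: 3 node voltages V₁..V_3 plus 1 source current (V1)
C1: Y=0.000+0.06266j on G[2,3]
R1: Y=0.04444+0.000j on G[1,2]
I1: z[2]−=0.00151, z[0]+=0.00151
R2: Y=0.1531+0.000j on G[1,0]
L1: Y=0.000-0.04196j on G[0,1]
R3: Y=0.0002762+0.000j on G[1,3]
R4: Y=0.0001381+0.000j on G[1,3]
R5: Y=0.3195+0.000j on G[1,3]
C2: Y=0.000+0.2988j on G[2,3]
R6: Y=0.007299+0.000j on G[0,2]
R7: Y=0.0001267+0.000j on G[2,1]
L2: Y=0.000-0.01110j on G[1,3]
R8: Y=0.01538+0.000j on G[1,3]
V1: row V2−V0=24.7, i_V1 at 2,0
solve → V1=16.59+5.337j, V2=24.70+0.000j, V3=23.71+6.645j
aux → i_V1=-2.946-0.1214j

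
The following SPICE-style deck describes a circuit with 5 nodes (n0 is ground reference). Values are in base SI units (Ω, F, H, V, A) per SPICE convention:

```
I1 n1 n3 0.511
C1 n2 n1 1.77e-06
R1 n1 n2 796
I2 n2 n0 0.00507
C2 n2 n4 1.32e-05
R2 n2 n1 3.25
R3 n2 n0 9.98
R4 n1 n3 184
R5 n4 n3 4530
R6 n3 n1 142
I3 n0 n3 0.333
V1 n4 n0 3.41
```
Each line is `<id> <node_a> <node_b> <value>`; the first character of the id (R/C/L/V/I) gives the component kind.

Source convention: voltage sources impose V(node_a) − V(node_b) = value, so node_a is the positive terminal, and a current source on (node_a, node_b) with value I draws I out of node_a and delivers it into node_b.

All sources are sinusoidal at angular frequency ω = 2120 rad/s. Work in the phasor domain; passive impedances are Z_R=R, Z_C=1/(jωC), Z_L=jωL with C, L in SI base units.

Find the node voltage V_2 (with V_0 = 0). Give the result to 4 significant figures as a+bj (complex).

3.145+0.07380j V

MNA unknowns: 4 node voltages V₁..V_4 plus 1 source current (V1)
I1: z[1]−=0.511, z[3]+=0.511
C1: Y=0.000+0.003752j on G[2,1]
R1: Y=0.001256+0.000j on G[1,2]
I2: z[2]−=0.00507, z[0]+=0.00507
C2: Y=0.000+0.02798j on G[2,4]
R2: Y=0.3077+0.000j on G[2,1]
R3: Y=0.1002+0.000j on G[2,0]
R4: Y=0.005435+0.000j on G[1,3]
R5: Y=0.0002208+0.000j on G[4,3]
R6: Y=0.007042+0.000j on G[3,1]
I3: z[0]−=0.333, z[3]+=0.333
V1: row V4−V0=3.41, i_V1 at 4,0
solve → V1=4.175+0.06125j, V2=3.145+0.07380j, V3=70.63+0.06019j, V4=3.410+0.000j
aux → i_V1=0.01277-0.007395j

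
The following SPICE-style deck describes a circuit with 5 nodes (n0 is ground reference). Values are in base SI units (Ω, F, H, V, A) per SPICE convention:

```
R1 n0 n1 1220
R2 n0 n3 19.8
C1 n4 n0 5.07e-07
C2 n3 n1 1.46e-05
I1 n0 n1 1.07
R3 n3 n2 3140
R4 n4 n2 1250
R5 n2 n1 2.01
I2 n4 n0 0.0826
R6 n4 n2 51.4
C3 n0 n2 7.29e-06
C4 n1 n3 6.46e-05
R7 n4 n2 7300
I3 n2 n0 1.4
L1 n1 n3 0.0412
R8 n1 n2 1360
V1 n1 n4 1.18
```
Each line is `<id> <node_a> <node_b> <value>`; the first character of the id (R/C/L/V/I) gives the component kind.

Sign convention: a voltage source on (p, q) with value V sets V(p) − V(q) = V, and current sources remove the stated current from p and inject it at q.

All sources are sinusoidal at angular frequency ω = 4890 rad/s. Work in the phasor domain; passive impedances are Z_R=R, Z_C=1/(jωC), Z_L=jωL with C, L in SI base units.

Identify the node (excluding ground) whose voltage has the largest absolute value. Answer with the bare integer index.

MNA unknowns: 4 node voltages V₁..V_4 plus 1 source current (V1)
R1: Y=0.0008197+0.000j on G[0,1]
R2: Y=0.05051+0.000j on G[0,3]
C1: Y=0.000+0.002479j on G[4,0]
C2: Y=0.000+0.07139j on G[3,1]
I1: z[0]−=1.07, z[1]+=1.07
R3: Y=0.0003185+0.000j on G[3,2]
R4: Y=0.0008000+0.000j on G[4,2]
R5: Y=0.4975+0.000j on G[2,1]
I2: z[4]−=0.0826, z[0]+=0.0826
R6: Y=0.01946+0.000j on G[4,2]
C3: Y=0.000+0.03565j on G[0,2]
C4: Y=0.000+0.3159j on G[1,3]
R7: Y=0.0001370+0.000j on G[4,2]
I3: z[2]−=1.4, z[0]+=1.4
L1: Y=0.000-0.004964j on G[1,3]
R8: Y=0.0007353+0.000j on G[1,2]
V1: row V1−V4=1.18, i_V1 at 1,4
solve → V1=-3.559+4.890j, V2=-5.940+5.298j, V3=-4.132+4.346j, V4=-4.739+4.890j
aux → i_V1=0.09496-0.02006j

2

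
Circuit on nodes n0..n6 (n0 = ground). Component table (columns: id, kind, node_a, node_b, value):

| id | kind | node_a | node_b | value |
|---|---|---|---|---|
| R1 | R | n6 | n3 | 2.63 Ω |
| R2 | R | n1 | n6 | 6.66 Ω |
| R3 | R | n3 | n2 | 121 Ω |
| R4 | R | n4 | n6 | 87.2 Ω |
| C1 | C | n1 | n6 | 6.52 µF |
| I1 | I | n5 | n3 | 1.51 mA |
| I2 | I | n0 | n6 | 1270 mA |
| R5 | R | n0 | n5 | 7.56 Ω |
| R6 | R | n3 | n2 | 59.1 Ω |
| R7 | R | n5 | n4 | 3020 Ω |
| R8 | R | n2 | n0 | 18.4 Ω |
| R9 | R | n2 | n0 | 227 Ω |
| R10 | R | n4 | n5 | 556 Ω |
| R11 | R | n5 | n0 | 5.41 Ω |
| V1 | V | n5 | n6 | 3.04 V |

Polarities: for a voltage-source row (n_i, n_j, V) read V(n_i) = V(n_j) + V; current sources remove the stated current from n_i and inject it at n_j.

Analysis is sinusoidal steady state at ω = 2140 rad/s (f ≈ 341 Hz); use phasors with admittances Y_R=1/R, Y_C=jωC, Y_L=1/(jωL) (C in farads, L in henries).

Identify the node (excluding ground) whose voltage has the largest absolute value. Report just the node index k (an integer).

5

MNA unknowns: 6 node voltages V₁..V_6 plus 1 source current (V1)
R1: Y=0.3802+0.000j on G[6,3]
R2: Y=0.1502+0.000j on G[1,6]
R3: Y=0.008264+0.000j on G[3,2]
R4: Y=0.01147+0.000j on G[4,6]
C1: Y=0.000+0.01395j on G[1,6]
I1: z[5]−=0.00151, z[3]+=0.00151
I2: z[0]−=1.27, z[6]+=1.27
R5: Y=0.1323+0.000j on G[0,5]
R6: Y=0.01692+0.000j on G[3,2]
R7: Y=0.0003311+0.000j on G[5,4]
R8: Y=0.05435+0.000j on G[2,0]
R9: Y=0.004405+0.000j on G[2,0]
R10: Y=0.001799+0.000j on G[4,5]
R11: Y=0.1848+0.000j on G[5,0]
V1: row V5−V6=3.04, i_V1 at 5,6
solve → V1=0.9159+0.000j, V2=0.2638+0.000j, V3=0.8792+0.000j, V4=1.392+0.000j, V5=3.956+0.000j, V6=0.9159+0.000j
aux → i_V1=-1.261+0.000j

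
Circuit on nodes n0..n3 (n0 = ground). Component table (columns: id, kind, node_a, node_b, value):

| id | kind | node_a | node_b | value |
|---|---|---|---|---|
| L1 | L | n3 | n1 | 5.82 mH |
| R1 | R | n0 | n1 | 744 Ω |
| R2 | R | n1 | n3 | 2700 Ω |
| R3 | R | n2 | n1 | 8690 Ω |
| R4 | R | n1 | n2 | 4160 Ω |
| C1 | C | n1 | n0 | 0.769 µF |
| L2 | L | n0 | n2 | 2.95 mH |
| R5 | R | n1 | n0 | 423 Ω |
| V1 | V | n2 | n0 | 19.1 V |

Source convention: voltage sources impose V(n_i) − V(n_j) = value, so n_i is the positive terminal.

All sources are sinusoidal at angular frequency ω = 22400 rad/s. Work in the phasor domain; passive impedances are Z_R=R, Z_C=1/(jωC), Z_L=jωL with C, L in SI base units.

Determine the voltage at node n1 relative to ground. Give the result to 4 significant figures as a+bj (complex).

0.08808-0.3734j V

Apply KCL at each of the 3 non-ground nodes and solve the resulting linear system.
Node n1: branches {L1, R1, R2, R3, R4, C1, R5} → V_1 = 0.08808-0.3734j
Node n2: branches {R3, R4, L2, V1} → V_2 = 19.10+0.000j
Node n3: branches {L1, R2} → V_3 = 0.08808-0.3734j
Source currents: i(V1)=-0.006758+0.2889j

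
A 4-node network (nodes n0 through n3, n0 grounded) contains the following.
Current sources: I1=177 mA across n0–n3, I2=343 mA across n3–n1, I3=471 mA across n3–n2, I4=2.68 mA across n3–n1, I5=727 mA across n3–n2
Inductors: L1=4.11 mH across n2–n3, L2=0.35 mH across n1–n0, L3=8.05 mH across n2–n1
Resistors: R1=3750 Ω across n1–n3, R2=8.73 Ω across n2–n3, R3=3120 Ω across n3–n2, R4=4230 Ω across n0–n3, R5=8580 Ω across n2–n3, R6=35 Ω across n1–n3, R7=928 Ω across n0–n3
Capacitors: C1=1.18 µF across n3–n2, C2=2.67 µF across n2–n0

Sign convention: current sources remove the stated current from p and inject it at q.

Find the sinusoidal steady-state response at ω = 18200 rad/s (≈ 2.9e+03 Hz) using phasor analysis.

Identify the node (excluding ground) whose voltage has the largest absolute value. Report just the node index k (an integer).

Element admittances at ω=18200 rad/s:
  I1: injects 0.177 A into n3 (from n0)
  Y(L1) = 0.000-0.01337j S between n2,n3
  Y(R1) = 0.0002667+0.000j S between n1,n3
  Y(R2) = 0.1145+0.000j S between n2,n3
  Y(L2) = 0.000-0.1570j S between n1,n0
  Y(C1) = 0.000+0.02148j S between n3,n2
  Y(L3) = 0.000-0.006825j S between n2,n1
  I2: injects 0.343 A into n1 (from n3)
  Y(R3) = 0.0003205+0.000j S between n3,n2
  I3: injects 0.471 A into n2 (from n3)
  Y(C2) = 0.000+0.04859j S between n2,n0
  Y(R4) = 0.0002364+0.000j S between n0,n3
  Y(R5) = 0.0001166+0.000j S between n2,n3
  I4: injects 0.00268 A into n1 (from n3)
  Y(R6) = 0.02857+0.000j S between n1,n3
  Y(R7) = 0.001078+0.000j S between n0,n3
  I5: injects 0.727 A into n2 (from n3)
Assemble and solve the 3×3 MNA system:
  V(n1)=0.3458+0.4782j  V(n2)=1.150-2.324j  V(n3)=-8.375-1.214j

3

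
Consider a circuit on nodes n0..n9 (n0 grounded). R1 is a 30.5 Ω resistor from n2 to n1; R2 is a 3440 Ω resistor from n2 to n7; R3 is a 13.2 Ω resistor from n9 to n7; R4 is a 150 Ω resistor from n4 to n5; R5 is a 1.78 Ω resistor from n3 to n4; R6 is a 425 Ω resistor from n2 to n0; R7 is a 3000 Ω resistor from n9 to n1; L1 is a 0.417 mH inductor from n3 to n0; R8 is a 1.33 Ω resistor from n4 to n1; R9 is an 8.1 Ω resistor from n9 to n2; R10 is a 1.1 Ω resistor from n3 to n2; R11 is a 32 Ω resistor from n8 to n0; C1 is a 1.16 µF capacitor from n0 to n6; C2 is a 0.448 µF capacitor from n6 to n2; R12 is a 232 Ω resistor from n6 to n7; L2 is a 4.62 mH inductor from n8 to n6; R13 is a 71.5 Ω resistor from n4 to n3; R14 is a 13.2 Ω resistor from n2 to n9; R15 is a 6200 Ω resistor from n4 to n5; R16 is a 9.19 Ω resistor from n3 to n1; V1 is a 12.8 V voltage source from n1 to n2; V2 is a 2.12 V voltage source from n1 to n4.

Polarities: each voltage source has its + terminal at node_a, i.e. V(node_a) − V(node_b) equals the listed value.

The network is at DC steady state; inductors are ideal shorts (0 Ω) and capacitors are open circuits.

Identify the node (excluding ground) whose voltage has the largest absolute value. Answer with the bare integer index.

Element admittances at DC:
  Y(R1) = 0.03279 S between n2,n1
  Y(R2) = 0.0002907 S between n2,n7
  Y(R3) = 0.07576 S between n9,n7
  Y(R4) = 0.006667 S between n4,n5
  Y(R5) = 0.5618 S between n3,n4
  Y(R6) = 0.002353 S between n2,n0
  Y(R7) = 0.0003333 S between n9,n1
  L1: short n3↔n0 (DC inductor)
  Y(R8) = 0.7519 S between n4,n1
  Y(R9) = 0.1235 S between n9,n2
  Y(R10) = 0.9091 S between n3,n2
  Y(R11) = 0.03125 S between n8,n0
  Y(C1) = 0.000 S between n0,n6
  Y(C2) = 0.000 S between n6,n2
  Y(R12) = 0.004310 S between n6,n7
  L2: short n8↔n6 (DC inductor)
  Y(R13) = 0.01399 S between n4,n3
  Y(R14) = 0.07576 S between n2,n9
  Y(R15) = 0.0001613 S between n4,n5
  Y(R16) = 0.1088 S between n3,n1
  V1: constraint V(n1)−V(n2) = 12.8
  V2: constraint V(n1)−V(n4) = 2.12
Assemble and solve the 13×13 MNA system:
  V(n1)=8.085  V(n2)=-4.715  V(n3)=0.000  V(n4)=5.965  V(n5)=5.965  V(n6)=-0.5324  V(n7)=-4.392  V(n8)=-0.5324  V(n9)=-4.611
  i(L1)=0.02773  i(L2)=0.01664  i(V1)=-4.738  i(V2)=1.840

1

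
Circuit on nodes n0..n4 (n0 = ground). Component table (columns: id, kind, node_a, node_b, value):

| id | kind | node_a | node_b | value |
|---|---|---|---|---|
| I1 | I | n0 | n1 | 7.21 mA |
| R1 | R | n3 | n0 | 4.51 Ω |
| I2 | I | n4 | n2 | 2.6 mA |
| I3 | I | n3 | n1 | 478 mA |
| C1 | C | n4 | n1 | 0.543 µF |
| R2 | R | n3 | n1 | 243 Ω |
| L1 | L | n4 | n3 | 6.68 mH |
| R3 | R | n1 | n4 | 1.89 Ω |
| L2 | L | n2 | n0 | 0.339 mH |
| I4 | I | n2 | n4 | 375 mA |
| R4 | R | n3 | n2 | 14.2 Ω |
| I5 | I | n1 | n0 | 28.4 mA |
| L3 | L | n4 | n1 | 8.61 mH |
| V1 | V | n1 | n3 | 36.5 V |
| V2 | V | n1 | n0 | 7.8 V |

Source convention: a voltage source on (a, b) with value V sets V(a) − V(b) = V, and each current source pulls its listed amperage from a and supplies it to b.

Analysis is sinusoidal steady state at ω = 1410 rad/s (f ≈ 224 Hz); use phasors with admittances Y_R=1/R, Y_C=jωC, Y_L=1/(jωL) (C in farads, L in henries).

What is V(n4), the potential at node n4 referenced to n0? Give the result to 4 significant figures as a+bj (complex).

Element admittances at ω=1410 rad/s:
  I1: injects 0.00721 A into n1 (from n0)
  Y(R1) = 0.2217+0.000j S between n3,n0
  I2: injects 0.0026 A into n2 (from n4)
  I3: injects 0.478 A into n1 (from n3)
  Y(C1) = 0.000+0.0007656j S between n4,n1
  Y(R2) = 0.004115+0.000j S between n3,n1
  Y(L1) = 0.000-0.1062j S between n4,n3
  Y(R3) = 0.5291+0.000j S between n1,n4
  Y(L2) = 0.000-2.092j S between n2,n0
  I4: injects 0.375 A into n4 (from n2)
  Y(R4) = 0.07042+0.000j S between n3,n2
  I5: injects 0.0284 A into n0 (from n1)
  Y(L3) = 0.000-0.08237j S between n4,n1
  V1: constraint V(n1)−V(n3) = 36.5
  V2: constraint V(n1)−V(n0) = 7.8
Assemble and solve the 6×6 MNA system:
  V(n1)=7.800+0.000j  V(n2)=-0.03847-1.143j  V(n3)=-28.70+0.000j  V(n4)=6.117+6.727j
  i(V1)=-8.768+3.777j  i(V2)=8.733-0.08048j

6.117+6.727j V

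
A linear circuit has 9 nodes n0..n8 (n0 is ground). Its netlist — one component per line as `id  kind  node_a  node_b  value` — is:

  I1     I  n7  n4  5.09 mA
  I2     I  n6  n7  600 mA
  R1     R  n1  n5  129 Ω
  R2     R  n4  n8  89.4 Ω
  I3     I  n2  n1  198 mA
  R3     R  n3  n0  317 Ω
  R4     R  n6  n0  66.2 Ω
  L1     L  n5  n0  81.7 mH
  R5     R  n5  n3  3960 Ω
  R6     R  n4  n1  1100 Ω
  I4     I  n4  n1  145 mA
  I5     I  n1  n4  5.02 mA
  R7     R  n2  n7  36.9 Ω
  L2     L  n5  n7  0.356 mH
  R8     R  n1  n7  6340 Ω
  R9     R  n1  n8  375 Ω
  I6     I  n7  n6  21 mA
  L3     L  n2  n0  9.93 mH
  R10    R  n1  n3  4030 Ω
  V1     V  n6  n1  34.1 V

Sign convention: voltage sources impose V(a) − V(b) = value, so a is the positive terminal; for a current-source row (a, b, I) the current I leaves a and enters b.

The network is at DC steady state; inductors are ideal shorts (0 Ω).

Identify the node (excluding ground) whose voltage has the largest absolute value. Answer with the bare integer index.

Apply KCL at each of the 8 non-ground nodes and solve the resulting linear system.
Node n1: branches {R1, I3, R6, I4, I5, R8, R9, R10, V1} → V_1 = -38.33
Node n2: branches {I3, R7, L3} → V_2 = 0.000
Node n3: branches {R3, R5, R10} → V_3 = -2.602
Node n4: branches {I1, R2, R6, I4, I5} → V_4 = -82.38
Node n5: branches {R1, L1, R5, L2} → V_5 = 0.000
Node n6: branches {I2, R4, I6, V1} → V_6 = -4.229
Node n7: branches {I1, I2, R7, L2, R8, I6} → V_7 = 0.000
Node n8: branches {R2, R9} → V_8 = -73.90
Source currents: i(L1)=0.2701, i(L2)=-0.5679, i(L3)=-0.1980, i(V1)=-0.5151

4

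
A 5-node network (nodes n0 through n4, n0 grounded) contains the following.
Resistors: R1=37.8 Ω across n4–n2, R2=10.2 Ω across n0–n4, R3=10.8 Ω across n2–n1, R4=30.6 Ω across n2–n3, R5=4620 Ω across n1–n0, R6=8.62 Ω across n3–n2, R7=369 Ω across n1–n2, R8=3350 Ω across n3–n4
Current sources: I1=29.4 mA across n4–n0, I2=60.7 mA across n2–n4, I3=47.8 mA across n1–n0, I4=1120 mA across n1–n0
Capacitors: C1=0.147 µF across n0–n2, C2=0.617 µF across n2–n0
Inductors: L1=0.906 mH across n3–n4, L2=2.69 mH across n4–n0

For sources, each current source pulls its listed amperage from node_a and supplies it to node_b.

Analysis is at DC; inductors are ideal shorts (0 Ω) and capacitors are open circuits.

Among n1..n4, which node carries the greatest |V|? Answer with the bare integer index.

1

Apply KCL at each of the 4 non-ground nodes and solve the resulting linear system.
Node n1: branches {R3, R5, R7, I3, I4} → V_1 = -19.20
Node n2: branches {R1, C1, I2, R3, R4, R6, R7, C2} → V_2 = -6.990
Node n3: branches {L1, R4, R6, R8} → V_3 = 0.000
Node n4: branches {R1, I1, R2, I2, L1, L2, R8} → V_4 = 0.000
Source currents: i(L1)=-1.039, i(L2)=-1.193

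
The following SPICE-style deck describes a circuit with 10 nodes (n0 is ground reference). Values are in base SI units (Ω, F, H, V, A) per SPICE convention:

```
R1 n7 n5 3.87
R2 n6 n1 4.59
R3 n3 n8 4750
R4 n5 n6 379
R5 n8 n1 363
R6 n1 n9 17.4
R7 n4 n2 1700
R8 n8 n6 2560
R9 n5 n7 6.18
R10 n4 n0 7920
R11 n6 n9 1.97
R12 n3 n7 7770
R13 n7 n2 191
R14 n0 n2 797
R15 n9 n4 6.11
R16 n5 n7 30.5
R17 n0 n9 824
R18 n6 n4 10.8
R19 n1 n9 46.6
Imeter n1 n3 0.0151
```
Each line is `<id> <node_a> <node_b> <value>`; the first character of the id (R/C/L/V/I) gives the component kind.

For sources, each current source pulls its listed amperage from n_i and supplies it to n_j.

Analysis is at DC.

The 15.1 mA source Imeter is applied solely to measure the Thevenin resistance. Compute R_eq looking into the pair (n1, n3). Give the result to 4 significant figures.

Apply KCL at each of the 9 non-ground nodes and solve the resulting linear system.
Node n1: branches {R2, R5, R6, R19, Imeter} → V_1 = -0.6536
Node n2: branches {R7, R13, R14} → V_2 = 0.6731
Node n3: branches {R3, R12, Imeter} → V_3 = 46.31
Node n4: branches {R7, R10, R15, R18} → V_4 = -0.6271
Node n5: branches {R1, R4, R9, R16} → V_5 = 0.9712
Node n6: branches {R2, R4, R8, R11, R18} → V_6 = -0.6298
Node n7: branches {R1, R9, R12, R13, R16} → V_7 = 0.9805
Node n8: branches {R3, R5, R8} → V_8 = 2.295
Node n9: branches {R6, R11, R15, R17, R19} → V_9 = -0.6307

R_eq = 3110. Ω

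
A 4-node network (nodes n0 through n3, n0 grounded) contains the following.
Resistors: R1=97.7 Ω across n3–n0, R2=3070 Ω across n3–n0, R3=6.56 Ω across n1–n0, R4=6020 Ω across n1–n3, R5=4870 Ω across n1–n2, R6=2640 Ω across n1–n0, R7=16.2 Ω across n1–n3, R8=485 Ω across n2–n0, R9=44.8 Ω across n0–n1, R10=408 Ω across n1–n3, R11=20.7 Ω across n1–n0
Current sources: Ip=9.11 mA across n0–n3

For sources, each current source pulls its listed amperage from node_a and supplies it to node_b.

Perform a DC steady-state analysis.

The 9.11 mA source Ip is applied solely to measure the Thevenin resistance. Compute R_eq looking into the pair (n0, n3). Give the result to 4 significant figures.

R_eq = 16.52 Ω

Element admittances at DC:
  Y(R1) = 0.01024 S between n3,n0
  Y(R2) = 0.0003257 S between n3,n0
  Y(R3) = 0.1524 S between n1,n0
  Y(R4) = 0.0001661 S between n1,n3
  Y(R5) = 0.0002053 S between n1,n2
  Y(R6) = 0.0003788 S between n1,n0
  Y(R7) = 0.06173 S between n1,n3
  Y(R8) = 0.002062 S between n2,n0
  Y(R9) = 0.02232 S between n0,n1
  Y(R10) = 0.002451 S between n1,n3
  Y(R11) = 0.04831 S between n1,n0
  Ip: injects 0.00911 A into n3 (from n0)
Assemble and solve the 3×3 MNA system:
  V(n1)=0.03363  V(n2)=0.003046  V(n3)=0.1505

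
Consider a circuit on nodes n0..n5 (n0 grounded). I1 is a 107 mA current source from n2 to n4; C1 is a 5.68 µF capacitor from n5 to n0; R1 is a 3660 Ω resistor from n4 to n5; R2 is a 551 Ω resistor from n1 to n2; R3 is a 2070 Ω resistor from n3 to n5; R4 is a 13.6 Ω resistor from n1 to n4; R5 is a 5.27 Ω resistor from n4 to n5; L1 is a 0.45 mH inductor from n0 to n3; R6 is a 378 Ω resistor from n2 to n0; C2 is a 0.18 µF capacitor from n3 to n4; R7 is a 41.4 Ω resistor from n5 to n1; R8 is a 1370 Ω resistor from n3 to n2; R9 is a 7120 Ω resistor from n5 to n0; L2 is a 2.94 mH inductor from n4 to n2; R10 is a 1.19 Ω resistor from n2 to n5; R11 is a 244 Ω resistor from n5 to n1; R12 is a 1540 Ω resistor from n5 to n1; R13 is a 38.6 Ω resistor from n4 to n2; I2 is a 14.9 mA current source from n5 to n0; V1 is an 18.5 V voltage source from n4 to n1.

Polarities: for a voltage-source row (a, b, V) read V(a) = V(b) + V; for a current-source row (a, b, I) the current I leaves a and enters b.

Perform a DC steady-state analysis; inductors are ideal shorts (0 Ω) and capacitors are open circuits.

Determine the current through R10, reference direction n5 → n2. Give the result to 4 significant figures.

Apply KCL at each of the 5 non-ground nodes and solve the resulting linear system.
Node n1: branches {R2, R4, R7, R11, R12, V1} → V_1 = -22.15
Node n2: branches {I1, R2, R6, R8, L2, R10, R13} → V_2 = -3.645
Node n3: branches {R3, L1, C2, R8} → V_3 = 0.000
Node n4: branches {I1, R1, R4, R5, C2, L2, R13, V1} → V_4 = -3.645
Node n5: branches {C1, R1, R3, R5, R7, R9, R10, R11, R12, I2} → V_5 = -4.162
Source currents: i(L1)=0.004671, i(L2)=0.5622, i(V1)=-1.914

-0.4339 A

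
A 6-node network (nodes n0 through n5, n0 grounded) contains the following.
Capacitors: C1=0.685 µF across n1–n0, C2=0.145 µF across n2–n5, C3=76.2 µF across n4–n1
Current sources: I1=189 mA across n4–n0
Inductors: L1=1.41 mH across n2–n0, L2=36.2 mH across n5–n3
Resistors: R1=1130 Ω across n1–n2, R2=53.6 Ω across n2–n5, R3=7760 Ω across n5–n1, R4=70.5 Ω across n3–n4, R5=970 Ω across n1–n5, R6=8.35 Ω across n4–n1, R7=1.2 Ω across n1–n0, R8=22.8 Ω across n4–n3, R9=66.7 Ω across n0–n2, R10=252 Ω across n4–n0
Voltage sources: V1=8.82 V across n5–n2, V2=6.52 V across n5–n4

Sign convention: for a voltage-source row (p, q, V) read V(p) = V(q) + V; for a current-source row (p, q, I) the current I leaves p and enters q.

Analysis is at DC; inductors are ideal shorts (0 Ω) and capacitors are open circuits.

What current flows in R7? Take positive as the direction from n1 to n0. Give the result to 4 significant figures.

0.2492 A

Element admittances at DC:
  Y(C1) = 0.000 S between n1,n0
  I1: injects 0.189 A into n0 (from n4)
  L1: short n2↔n0 (DC inductor)
  Y(R1) = 0.0008850 S between n1,n2
  Y(R2) = 0.01866 S between n2,n5
  Y(C2) = 0.000 S between n2,n5
  Y(R3) = 0.0001289 S between n5,n1
  Y(R4) = 0.01418 S between n3,n4
  Y(R5) = 0.001031 S between n1,n5
  Y(R6) = 0.1198 S between n4,n1
  Y(R7) = 0.8333 S between n1,n0
  Y(R8) = 0.04386 S between n4,n3
  L2: short n5↔n3 (DC inductor)
  Y(C3) = 0.000 S between n4,n1
  Y(R9) = 0.01499 S between n0,n2
  Y(R10) = 0.003968 S between n4,n0
  V1: constraint V(n5)−V(n2) = 8.82
  V2: constraint V(n5)−V(n4) = 6.52
Assemble and solve the 9×9 MNA system:
  V(n1)=0.2991  V(n2)=0.000  V(n3)=8.820  V(n4)=2.300  V(n5)=8.820
  i(L1)=-0.4474  i(L2)=0.3784  i(V1)=-0.6122  i(V2)=0.05931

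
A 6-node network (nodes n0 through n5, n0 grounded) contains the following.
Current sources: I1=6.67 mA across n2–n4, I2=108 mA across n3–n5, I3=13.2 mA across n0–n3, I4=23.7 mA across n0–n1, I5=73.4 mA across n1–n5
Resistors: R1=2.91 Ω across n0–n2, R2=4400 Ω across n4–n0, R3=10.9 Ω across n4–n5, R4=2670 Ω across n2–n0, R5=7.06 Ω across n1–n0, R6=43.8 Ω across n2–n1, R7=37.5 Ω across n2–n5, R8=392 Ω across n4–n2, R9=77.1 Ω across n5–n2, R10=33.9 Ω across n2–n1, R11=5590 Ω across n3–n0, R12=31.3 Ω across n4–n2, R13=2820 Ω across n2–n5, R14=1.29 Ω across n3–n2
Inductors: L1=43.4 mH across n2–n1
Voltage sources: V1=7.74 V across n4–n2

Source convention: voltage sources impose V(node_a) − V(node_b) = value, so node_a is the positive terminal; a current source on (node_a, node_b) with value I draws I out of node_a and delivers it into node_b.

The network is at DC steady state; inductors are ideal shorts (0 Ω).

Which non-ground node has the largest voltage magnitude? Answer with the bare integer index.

Element admittances at DC:
  I1: injects 0.00667 A into n4 (from n2)
  I2: injects 0.108 A into n5 (from n3)
  Y(R1) = 0.3436 S between n0,n2
  Y(R2) = 0.0002273 S between n4,n0
  Y(R3) = 0.09174 S between n4,n5
  Y(R4) = 0.0003745 S between n2,n0
  Y(R5) = 0.1416 S between n1,n0
  L1: short n2↔n1 (DC inductor)
  I3: injects 0.0132 A into n3 (from n0)
  Y(R6) = 0.02283 S between n2,n1
  Y(R7) = 0.02667 S between n2,n5
  Y(R8) = 0.002551 S between n4,n2
  I4: injects 0.0237 A into n1 (from n0)
  Y(R9) = 0.01297 S between n5,n2
  I5: injects 0.0734 A into n5 (from n1)
  Y(R10) = 0.02950 S between n2,n1
  Y(R11) = 0.0001789 S between n3,n0
  Y(R12) = 0.03195 S between n4,n2
  Y(R13) = 0.0003546 S between n2,n5
  Y(R14) = 0.7752 S between n3,n2
  V1: constraint V(n4)−V(n2) = 7.74
Assemble and solve the 7×7 MNA system:
  V(n1)=0.07234  V(n2)=0.07234  V(n3)=-0.04994  V(n4)=7.812  V(n5)=6.840
  i(L1)=0.05995  i(V1)=-0.3514

4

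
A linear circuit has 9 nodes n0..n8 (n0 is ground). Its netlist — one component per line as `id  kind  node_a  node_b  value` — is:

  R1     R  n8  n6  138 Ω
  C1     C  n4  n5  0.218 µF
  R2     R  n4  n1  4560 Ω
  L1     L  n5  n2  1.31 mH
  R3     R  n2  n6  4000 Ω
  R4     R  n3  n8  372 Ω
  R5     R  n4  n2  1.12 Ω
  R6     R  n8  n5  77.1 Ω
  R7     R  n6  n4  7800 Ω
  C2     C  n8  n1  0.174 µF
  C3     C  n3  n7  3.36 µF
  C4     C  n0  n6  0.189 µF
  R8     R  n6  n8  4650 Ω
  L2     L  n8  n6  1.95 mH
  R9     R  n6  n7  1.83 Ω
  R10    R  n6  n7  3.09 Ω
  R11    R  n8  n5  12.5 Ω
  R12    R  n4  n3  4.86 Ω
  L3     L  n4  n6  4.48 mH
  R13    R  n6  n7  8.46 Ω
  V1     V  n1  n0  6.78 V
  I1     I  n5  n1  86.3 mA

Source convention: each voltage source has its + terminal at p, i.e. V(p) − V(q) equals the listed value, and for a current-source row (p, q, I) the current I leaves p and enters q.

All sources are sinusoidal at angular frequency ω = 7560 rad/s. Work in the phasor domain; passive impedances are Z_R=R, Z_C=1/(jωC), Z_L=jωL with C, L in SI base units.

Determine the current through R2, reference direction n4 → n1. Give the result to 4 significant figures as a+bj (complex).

MNA unknowns: 8 node voltages V₁..V_8 plus 1 source current (V1)
R1: Y=0.007246+0.000j on G[8,6]
C1: Y=0.000+0.001648j on G[4,5]
R2: Y=0.0002193+0.000j on G[4,1]
L1: Y=0.000-0.1010j on G[5,2]
R3: Y=0.0002500+0.000j on G[2,6]
R4: Y=0.002688+0.000j on G[3,8]
R5: Y=0.8929+0.000j on G[4,2]
R6: Y=0.01297+0.000j on G[8,5]
R7: Y=0.0001282+0.000j on G[6,4]
C2: Y=0.000+0.001315j on G[8,1]
C3: Y=0.000+0.02540j on G[3,7]
C4: Y=0.000+0.001429j on G[0,6]
R8: Y=0.0002151+0.000j on G[6,8]
L2: Y=0.000-0.06783j on G[8,6]
R9: Y=0.5464+0.000j on G[6,7]
R10: Y=0.3236+0.000j on G[6,7]
R11: Y=0.08000+0.000j on G[8,5]
R12: Y=0.2058+0.000j on G[4,3]
L3: Y=0.000-0.02953j on G[4,6]
R13: Y=0.1182+0.000j on G[6,7]
V1: row V1−V0=6.78, i_V1 at 1,0
I1: z[5]−=0.0863, z[1]+=0.0863
solve → V1=6.780+0.000j, V2=0.03387+30.62j, V3=-0.0008410+30.71j, V4=0.04431+30.61j, V5=-0.05248+30.52j, V6=0.8310+31.18j, V7=0.8425+31.16j, V8=0.7748+30.61j
aux → i_V1=0.04455-0.001187j

-0.001477+0.006712j A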